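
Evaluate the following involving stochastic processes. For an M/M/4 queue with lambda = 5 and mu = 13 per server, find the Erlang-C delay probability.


a = lambda/mu = 0.3846
rho = a/c = 0.0962
Erlang-C formula applied:
C(c,a) = 6.8669e-04

6.8669e-04


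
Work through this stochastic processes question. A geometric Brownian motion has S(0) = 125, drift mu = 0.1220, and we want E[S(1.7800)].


E[S(t)] = S(0) * exp(mu * t)
= 125 * exp(0.1220 * 1.7800)
= 125 * 1.2425
= 155.3179

155.3179


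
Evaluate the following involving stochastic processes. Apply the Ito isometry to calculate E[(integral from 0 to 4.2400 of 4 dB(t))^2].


By Ito isometry: E[(int f dB)^2] = int f^2 dt
= 4^2 * 4.2400
= 16 * 4.2400 = 67.8400

67.8400


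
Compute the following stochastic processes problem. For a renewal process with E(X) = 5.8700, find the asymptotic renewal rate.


Long-run renewal rate = 1/E(X)
= 1/5.8700
= 0.1704

0.1704


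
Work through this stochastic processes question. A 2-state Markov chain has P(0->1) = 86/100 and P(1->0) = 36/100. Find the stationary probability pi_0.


Stationary distribution: pi_0 = p10/(p01+p10), pi_1 = p01/(p01+p10)
p01 = 0.8600, p10 = 0.3600
pi_0 = 0.2951

0.2951


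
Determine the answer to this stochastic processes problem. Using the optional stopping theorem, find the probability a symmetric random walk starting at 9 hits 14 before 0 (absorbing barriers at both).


By optional stopping theorem: E(M at tau) = M(0) = 9
P(hit 14)*14 + P(hit 0)*0 = 9
P(hit 14) = (9 - 0)/(14 - 0) = 9/14 = 0.6429

0.6429


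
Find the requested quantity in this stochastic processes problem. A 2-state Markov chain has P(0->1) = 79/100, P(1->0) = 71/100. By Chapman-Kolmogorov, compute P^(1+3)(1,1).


P^4 = P^1 * P^3
Computing via matrix multiplication of the transition matrix.
Entry (1,1) of P^4 = 0.5563

0.5563


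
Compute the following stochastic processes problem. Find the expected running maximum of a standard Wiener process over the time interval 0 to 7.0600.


E(max B(s)) = sqrt(2t/pi)
= sqrt(2*7.0600/pi)
= sqrt(4.4945)
= 2.1200

2.1200


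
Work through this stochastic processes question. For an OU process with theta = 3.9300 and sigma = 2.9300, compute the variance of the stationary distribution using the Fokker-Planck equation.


Stationary variance = sigma^2 / (2*theta)
= 2.9300^2 / (2*3.9300)
= 8.5849 / 7.8600
= 1.0922

1.0922


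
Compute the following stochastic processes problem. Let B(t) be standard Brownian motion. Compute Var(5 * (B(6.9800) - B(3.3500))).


Var(alpha*(B(t)-B(s))) = alpha^2 * (t-s)
= 5^2 * (6.9800 - 3.3500)
= 25 * 3.6300
= 90.7500

90.7500


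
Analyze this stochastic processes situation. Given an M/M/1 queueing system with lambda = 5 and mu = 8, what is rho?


rho = lambda/mu
= 5/8
= 0.6250

0.6250


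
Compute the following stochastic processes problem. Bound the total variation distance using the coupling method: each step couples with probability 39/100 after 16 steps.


TV distance bound <= (1-delta)^n
= (1 - 0.3900)^16
= 0.6100^16
= 3.6752e-04

3.6752e-04


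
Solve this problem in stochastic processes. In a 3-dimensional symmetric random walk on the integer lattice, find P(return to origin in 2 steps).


P(return in 2 steps) = P(reverse first step) = 1/(2d)
= 1/6
= 0.1667

0.1667


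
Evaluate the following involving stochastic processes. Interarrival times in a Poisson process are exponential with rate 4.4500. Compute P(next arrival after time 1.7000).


P(X > t) = exp(-lambda * t)
= exp(-4.4500 * 1.7000)
= exp(-7.5650) = 5.1828e-04

5.1828e-04


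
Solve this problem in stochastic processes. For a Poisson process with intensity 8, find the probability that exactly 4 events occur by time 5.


P(N(t)=k) = (lambda*t)^k * exp(-lambda*t) / k!
lambda*t = 40
= 40^4 * exp(-40) / 4!
= 2560000 * 4.2484e-18 / 24
= 4.5316e-13

4.5316e-13


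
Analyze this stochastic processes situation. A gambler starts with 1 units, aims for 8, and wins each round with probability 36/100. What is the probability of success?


Gambler's ruin formula:
r = q/p = 0.6400/0.3600 = 1.7778
P(win) = (1 - r^i)/(1 - r^N)
= (1 - 1.7778^1)/(1 - 1.7778^8)
= 0.0079

0.0079


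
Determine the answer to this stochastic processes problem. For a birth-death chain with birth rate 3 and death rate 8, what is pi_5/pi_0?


For birth-death process, pi_n/pi_0 = (lambda/mu)^n
= (3/8)^5
= 0.0074

0.0074


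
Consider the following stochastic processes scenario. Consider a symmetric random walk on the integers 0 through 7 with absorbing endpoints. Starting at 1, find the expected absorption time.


For symmetric RW on 0,...,N with absorbing barriers, E(i) = i*(N-i)
E(1) = 1 * 6 = 6

6


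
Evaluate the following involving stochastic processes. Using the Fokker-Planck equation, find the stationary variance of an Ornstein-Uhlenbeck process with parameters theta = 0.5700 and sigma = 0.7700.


Stationary variance = sigma^2 / (2*theta)
= 0.7700^2 / (2*0.5700)
= 0.5929 / 1.1400
= 0.5201

0.5201


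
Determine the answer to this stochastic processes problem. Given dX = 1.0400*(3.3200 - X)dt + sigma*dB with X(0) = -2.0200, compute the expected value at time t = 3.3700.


E[X(t)] = mu + (X(0) - mu)*exp(-theta*t)
= 3.3200 + (-2.0200 - 3.3200)*exp(-1.0400*3.3700)
= 3.3200 + -5.3400 * 0.0301
= 3.1595

3.1595


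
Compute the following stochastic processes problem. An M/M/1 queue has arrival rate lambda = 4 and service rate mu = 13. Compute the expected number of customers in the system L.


rho = 4/13 = 0.3077
L = rho/(1-rho)
= 0.3077/0.6923
= 0.4444

0.4444


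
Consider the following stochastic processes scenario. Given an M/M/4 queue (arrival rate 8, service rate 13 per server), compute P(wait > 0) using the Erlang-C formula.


a = lambda/mu = 0.6154
rho = a/c = 0.1538
Erlang-C formula applied:
C(c,a) = 0.0038

0.0038


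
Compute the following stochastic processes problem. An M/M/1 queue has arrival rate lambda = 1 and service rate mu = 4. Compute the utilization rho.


rho = lambda/mu
= 1/4
= 0.2500

0.2500


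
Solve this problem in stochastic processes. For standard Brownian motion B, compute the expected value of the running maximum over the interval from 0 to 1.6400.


E(max B(s)) = sqrt(2t/pi)
= sqrt(2*1.6400/pi)
= sqrt(1.0441)
= 1.0218

1.0218


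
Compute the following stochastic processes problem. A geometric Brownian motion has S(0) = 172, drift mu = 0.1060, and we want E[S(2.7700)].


E[S(t)] = S(0) * exp(mu * t)
= 172 * exp(0.1060 * 2.7700)
= 172 * 1.3413
= 230.6991

230.6991


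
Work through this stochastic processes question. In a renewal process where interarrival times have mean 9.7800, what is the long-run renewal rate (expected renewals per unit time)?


Long-run renewal rate = 1/E(X)
= 1/9.7800
= 0.1022

0.1022


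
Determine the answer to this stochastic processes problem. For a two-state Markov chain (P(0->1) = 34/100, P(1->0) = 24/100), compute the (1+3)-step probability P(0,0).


P^4 = P^1 * P^3
Computing via matrix multiplication of the transition matrix.
Entry (0,0) of P^4 = 0.4320

0.4320


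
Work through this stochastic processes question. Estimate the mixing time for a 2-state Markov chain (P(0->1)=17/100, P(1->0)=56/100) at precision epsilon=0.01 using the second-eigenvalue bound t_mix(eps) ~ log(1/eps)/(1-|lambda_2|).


lambda_2 = |1 - p01 - p10| = |1 - 0.1700 - 0.5600| = 0.2700
t_mix ~ log(1/eps)/(1 - |lambda_2|)
= log(100)/(1 - 0.2700) = 4.6052/0.7300
= 6.3085

6.3085


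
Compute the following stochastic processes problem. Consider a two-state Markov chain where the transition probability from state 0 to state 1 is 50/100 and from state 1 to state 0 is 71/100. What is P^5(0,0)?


Computing P^5 by matrix multiplication.
P = [[0.5000, 0.5000], [0.7100, 0.2900]]
After raising P to the power 5:
P^5(0,0) = 0.5866

0.5866


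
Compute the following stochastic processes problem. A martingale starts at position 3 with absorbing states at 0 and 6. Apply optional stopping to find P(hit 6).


By optional stopping theorem: E(M at tau) = M(0) = 3
P(hit 6)*6 + P(hit 0)*0 = 3
P(hit 6) = (3 - 0)/(6 - 0) = 1/2 = 0.5000

0.5000


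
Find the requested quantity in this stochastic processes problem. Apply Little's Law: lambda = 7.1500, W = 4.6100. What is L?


Little's Law: L = lambda * W
= 7.1500 * 4.6100
= 32.9615

32.9615


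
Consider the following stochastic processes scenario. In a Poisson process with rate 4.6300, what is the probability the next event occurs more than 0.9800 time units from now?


P(X > t) = exp(-lambda * t)
= exp(-4.6300 * 0.9800)
= exp(-4.5374) = 0.0107

0.0107


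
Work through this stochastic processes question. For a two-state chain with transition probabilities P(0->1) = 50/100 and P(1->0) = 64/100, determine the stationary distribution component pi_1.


Stationary distribution: pi_0 = p10/(p01+p10), pi_1 = p01/(p01+p10)
p01 = 0.5000, p10 = 0.6400
pi_1 = 0.4386

0.4386


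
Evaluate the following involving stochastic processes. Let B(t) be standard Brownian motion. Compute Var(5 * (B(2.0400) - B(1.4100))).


Var(alpha*(B(t)-B(s))) = alpha^2 * (t-s)
= 5^2 * (2.0400 - 1.4100)
= 25 * 0.6300
= 15.7500

15.7500


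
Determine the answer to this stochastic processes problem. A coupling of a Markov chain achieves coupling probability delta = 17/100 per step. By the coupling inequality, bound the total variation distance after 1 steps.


TV distance bound <= (1-delta)^n
= (1 - 0.1700)^1
= 0.8300^1
= 0.8300

0.8300


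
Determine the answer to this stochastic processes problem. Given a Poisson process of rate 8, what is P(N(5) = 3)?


P(N(t)=k) = (lambda*t)^k * exp(-lambda*t) / k!
lambda*t = 40
= 40^3 * exp(-40) / 3!
= 64000 * 4.2484e-18 / 6
= 4.5316e-14

4.5316e-14


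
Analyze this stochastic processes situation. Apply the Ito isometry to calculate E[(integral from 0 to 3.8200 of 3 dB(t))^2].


By Ito isometry: E[(int f dB)^2] = int f^2 dt
= 3^2 * 3.8200
= 9 * 3.8200 = 34.3800

34.3800


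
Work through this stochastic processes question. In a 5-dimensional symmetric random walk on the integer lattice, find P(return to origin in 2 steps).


P(return in 2 steps) = P(reverse first step) = 1/(2d)
= 1/10
= 0.1000

0.1000


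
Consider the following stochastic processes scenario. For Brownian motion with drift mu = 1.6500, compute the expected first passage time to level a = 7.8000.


Expected first passage time = a/mu
= 7.8000/1.6500
= 4.7273

4.7273


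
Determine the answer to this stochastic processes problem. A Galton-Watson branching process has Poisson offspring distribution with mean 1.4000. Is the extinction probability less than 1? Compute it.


Since mu = 1.4000 > 1, extinction prob q < 1.
Solve s = exp(mu*(s-1)) iteratively.
q = 0.4890

0.4890


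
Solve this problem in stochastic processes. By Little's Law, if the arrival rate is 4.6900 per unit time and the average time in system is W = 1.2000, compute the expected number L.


Little's Law: L = lambda * W
= 4.6900 * 1.2000
= 5.6280

5.6280


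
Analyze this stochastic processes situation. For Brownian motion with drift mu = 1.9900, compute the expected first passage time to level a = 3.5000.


Expected first passage time = a/mu
= 3.5000/1.9900
= 1.7588

1.7588


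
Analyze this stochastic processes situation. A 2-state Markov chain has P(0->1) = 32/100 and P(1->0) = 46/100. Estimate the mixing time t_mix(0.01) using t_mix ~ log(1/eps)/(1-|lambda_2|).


lambda_2 = |1 - p01 - p10| = |1 - 0.3200 - 0.4600| = 0.2200
t_mix ~ log(1/eps)/(1 - |lambda_2|)
= log(100)/(1 - 0.2200) = 4.6052/0.7800
= 5.9041

5.9041


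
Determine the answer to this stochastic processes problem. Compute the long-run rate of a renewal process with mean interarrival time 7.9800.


Long-run renewal rate = 1/E(X)
= 1/7.9800
= 0.1253

0.1253


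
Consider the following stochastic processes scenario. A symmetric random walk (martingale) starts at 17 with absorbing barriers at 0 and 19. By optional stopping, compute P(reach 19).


By optional stopping theorem: E(M at tau) = M(0) = 17
P(hit 19)*19 + P(hit 0)*0 = 17
P(hit 19) = (17 - 0)/(19 - 0) = 17/19 = 0.8947

0.8947


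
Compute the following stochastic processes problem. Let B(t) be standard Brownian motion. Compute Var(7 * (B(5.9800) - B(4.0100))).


Var(alpha*(B(t)-B(s))) = alpha^2 * (t-s)
= 7^2 * (5.9800 - 4.0100)
= 49 * 1.9700
= 96.5300

96.5300


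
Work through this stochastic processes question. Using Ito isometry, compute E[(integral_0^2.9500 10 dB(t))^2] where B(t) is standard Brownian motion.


By Ito isometry: E[(int f dB)^2] = int f^2 dt
= 10^2 * 2.9500
= 100 * 2.9500 = 295.0000

295.0000


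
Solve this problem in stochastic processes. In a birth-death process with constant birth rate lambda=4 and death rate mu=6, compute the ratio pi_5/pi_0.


For birth-death process, pi_n/pi_0 = (lambda/mu)^n
= (4/6)^5
= 0.1317

0.1317


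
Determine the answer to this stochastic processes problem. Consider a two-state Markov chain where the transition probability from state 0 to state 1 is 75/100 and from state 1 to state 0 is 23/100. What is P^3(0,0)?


Computing P^3 by matrix multiplication.
P = [[0.2500, 0.7500], [0.2300, 0.7700]]
After raising P to the power 3:
P^3(0,0) = 0.2347

0.2347


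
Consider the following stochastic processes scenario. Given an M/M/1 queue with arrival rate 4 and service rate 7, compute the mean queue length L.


rho = 4/7 = 0.5714
L = rho/(1-rho)
= 0.5714/0.4286
= 1.3333

1.3333


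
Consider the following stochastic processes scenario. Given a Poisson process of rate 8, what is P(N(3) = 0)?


P(N(t)=k) = (lambda*t)^k * exp(-lambda*t) / k!
lambda*t = 24
= 24^0 * exp(-24) / 0!
= 1 * 3.7751e-11 / 1
= 3.7751e-11

3.7751e-11


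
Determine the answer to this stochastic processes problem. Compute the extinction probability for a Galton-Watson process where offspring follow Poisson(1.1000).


Since mu = 1.1000 > 1, extinction prob q < 1.
Solve s = exp(mu*(s-1)) iteratively.
q = 0.8239

0.8239


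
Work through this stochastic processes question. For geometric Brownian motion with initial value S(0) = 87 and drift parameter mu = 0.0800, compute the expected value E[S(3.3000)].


E[S(t)] = S(0) * exp(mu * t)
= 87 * exp(0.0800 * 3.3000)
= 87 * 1.3021
= 113.2852

113.2852


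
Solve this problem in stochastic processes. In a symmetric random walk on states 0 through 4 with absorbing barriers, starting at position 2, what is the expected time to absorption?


For symmetric RW on 0,...,N with absorbing barriers, E(i) = i*(N-i)
E(2) = 2 * 2 = 4

4


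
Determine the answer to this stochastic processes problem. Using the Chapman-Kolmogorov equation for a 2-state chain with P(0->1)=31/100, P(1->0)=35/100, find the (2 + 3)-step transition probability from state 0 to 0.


P^5 = P^2 * P^3
Computing via matrix multiplication of the transition matrix.
Entry (0,0) of P^5 = 0.5324

0.5324


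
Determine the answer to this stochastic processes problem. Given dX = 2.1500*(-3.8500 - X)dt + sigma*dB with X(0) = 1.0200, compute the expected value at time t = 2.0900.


E[X(t)] = mu + (X(0) - mu)*exp(-theta*t)
= -3.8500 + (1.0200 - -3.8500)*exp(-2.1500*2.0900)
= -3.8500 + 4.8700 * 0.0112
= -3.7955

-3.7955


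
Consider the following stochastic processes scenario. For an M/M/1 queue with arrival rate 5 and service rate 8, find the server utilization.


rho = lambda/mu
= 5/8
= 0.6250

0.6250


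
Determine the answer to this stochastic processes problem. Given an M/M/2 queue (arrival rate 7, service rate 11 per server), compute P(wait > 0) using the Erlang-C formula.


a = lambda/mu = 0.6364
rho = a/c = 0.3182
Erlang-C formula applied:
C(c,a) = 0.1536

0.1536


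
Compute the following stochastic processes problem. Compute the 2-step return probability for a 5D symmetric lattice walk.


P(return in 2 steps) = P(reverse first step) = 1/(2d)
= 1/10
= 0.1000

0.1000


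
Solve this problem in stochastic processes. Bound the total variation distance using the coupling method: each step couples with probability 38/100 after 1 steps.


TV distance bound <= (1-delta)^n
= (1 - 0.3800)^1
= 0.6200^1
= 0.6200

0.6200


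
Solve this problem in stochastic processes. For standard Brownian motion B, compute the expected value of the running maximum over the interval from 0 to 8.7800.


E(max B(s)) = sqrt(2t/pi)
= sqrt(2*8.7800/pi)
= sqrt(5.5895)
= 2.3642

2.3642


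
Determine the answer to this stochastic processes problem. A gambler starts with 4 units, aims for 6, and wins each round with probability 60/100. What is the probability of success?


Gambler's ruin formula:
r = q/p = 0.4000/0.6000 = 0.6667
P(win) = (1 - r^i)/(1 - r^N)
= (1 - 0.6667^4)/(1 - 0.6667^6)
= 0.8797

0.8797


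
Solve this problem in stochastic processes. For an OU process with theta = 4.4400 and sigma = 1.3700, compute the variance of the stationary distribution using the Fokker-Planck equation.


Stationary variance = sigma^2 / (2*theta)
= 1.3700^2 / (2*4.4400)
= 1.8769 / 8.8800
= 0.2114

0.2114


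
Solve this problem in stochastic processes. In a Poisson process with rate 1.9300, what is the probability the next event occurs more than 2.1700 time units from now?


P(X > t) = exp(-lambda * t)
= exp(-1.9300 * 2.1700)
= exp(-4.1881) = 0.0152

0.0152


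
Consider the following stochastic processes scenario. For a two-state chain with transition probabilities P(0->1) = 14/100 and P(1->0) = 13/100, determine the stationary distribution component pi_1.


Stationary distribution: pi_0 = p10/(p01+p10), pi_1 = p01/(p01+p10)
p01 = 0.1400, p10 = 0.1300
pi_1 = 0.5185

0.5185


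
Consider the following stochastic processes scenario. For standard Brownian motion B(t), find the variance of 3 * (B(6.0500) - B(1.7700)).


Var(alpha*(B(t)-B(s))) = alpha^2 * (t-s)
= 3^2 * (6.0500 - 1.7700)
= 9 * 4.2800
= 38.5200

38.5200


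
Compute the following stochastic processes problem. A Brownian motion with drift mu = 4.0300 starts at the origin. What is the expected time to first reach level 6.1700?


Expected first passage time = a/mu
= 6.1700/4.0300
= 1.5310

1.5310


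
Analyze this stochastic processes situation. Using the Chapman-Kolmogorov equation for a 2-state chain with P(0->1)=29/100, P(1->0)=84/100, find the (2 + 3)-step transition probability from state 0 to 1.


P^5 = P^2 * P^3
Computing via matrix multiplication of the transition matrix.
Entry (0,1) of P^5 = 0.2566

0.2566


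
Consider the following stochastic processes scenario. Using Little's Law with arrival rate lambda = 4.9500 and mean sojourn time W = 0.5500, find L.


Little's Law: L = lambda * W
= 4.9500 * 0.5500
= 2.7225

2.7225


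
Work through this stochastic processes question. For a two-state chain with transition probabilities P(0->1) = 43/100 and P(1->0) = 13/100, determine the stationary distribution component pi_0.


Stationary distribution: pi_0 = p10/(p01+p10), pi_1 = p01/(p01+p10)
p01 = 0.4300, p10 = 0.1300
pi_0 = 0.2321

0.2321


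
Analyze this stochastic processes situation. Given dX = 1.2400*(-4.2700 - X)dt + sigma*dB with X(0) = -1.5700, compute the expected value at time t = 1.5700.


E[X(t)] = mu + (X(0) - mu)*exp(-theta*t)
= -4.2700 + (-1.5700 - -4.2700)*exp(-1.2400*1.5700)
= -4.2700 + 2.7000 * 0.1427
= -3.8846

-3.8846


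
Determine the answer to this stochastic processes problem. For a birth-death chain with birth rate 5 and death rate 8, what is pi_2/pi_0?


For birth-death process, pi_n/pi_0 = (lambda/mu)^n
= (5/8)^2
= 0.3906

0.3906


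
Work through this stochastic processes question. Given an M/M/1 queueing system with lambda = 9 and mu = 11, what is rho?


rho = lambda/mu
= 9/11
= 0.8182

0.8182


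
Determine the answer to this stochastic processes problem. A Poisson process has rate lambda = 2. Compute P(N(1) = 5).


P(N(t)=k) = (lambda*t)^k * exp(-lambda*t) / k!
lambda*t = 2
= 2^5 * exp(-2) / 5!
= 32 * 0.1353 / 120
= 0.0361

0.0361


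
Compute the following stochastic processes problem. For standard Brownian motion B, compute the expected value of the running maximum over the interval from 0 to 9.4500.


E(max B(s)) = sqrt(2t/pi)
= sqrt(2*9.4500/pi)
= sqrt(6.0161)
= 2.4528

2.4528


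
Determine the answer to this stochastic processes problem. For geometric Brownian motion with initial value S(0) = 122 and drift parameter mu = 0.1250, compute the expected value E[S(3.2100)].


E[S(t)] = S(0) * exp(mu * t)
= 122 * exp(0.1250 * 3.2100)
= 122 * 1.4937
= 182.2303

182.2303


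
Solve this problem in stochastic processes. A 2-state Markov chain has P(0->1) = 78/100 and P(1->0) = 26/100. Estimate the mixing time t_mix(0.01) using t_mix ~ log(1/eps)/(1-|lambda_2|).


lambda_2 = |1 - p01 - p10| = |1 - 0.7800 - 0.2600| = 0.0400
t_mix ~ log(1/eps)/(1 - |lambda_2|)
= log(100)/(1 - 0.0400) = 4.6052/0.9600
= 4.7971

4.7971


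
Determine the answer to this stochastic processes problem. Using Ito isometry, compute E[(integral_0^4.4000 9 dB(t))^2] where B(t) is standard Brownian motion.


By Ito isometry: E[(int f dB)^2] = int f^2 dt
= 9^2 * 4.4000
= 81 * 4.4000 = 356.4000

356.4000


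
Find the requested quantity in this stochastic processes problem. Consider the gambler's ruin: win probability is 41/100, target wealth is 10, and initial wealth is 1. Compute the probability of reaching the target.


Gambler's ruin formula:
r = q/p = 0.5900/0.4100 = 1.4390
P(win) = (1 - r^i)/(1 - r^N)
= (1 - 1.4390^1)/(1 - 1.4390^10)
= 0.0118

0.0118


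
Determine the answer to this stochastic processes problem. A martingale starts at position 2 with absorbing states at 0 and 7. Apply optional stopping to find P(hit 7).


By optional stopping theorem: E(M at tau) = M(0) = 2
P(hit 7)*7 + P(hit 0)*0 = 2
P(hit 7) = (2 - 0)/(7 - 0) = 2/7 = 0.2857

0.2857


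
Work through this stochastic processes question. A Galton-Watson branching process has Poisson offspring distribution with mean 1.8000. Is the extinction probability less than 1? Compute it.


Since mu = 1.8000 > 1, extinction prob q < 1.
Solve s = exp(mu*(s-1)) iteratively.
q = 0.2676

0.2676


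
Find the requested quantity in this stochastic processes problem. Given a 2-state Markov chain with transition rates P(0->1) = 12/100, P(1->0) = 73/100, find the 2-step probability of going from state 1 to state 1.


Computing P^2 by matrix multiplication.
P = [[0.8800, 0.1200], [0.7300, 0.2700]]
After raising P to the power 2:
P^2(1,1) = 0.1605

0.1605


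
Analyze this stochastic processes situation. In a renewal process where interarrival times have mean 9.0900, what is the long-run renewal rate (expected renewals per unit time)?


Long-run renewal rate = 1/E(X)
= 1/9.0900
= 0.1100

0.1100


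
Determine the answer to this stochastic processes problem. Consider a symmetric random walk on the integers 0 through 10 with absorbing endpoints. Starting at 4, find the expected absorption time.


For symmetric RW on 0,...,N with absorbing barriers, E(i) = i*(N-i)
E(4) = 4 * 6 = 24

24


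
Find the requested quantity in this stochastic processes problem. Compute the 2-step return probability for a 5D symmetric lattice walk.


P(return in 2 steps) = P(reverse first step) = 1/(2d)
= 1/10
= 0.1000

0.1000


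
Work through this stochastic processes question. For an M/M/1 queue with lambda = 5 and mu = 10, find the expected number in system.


rho = 5/10 = 0.5000
L = rho/(1-rho)
= 0.5000/0.5000
= 1.0000

1.0000


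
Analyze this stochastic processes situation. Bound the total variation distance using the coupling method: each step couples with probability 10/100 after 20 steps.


TV distance bound <= (1-delta)^n
= (1 - 0.1000)^20
= 0.9000^20
= 0.1216

0.1216


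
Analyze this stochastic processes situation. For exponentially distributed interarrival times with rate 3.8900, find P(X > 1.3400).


P(X > t) = exp(-lambda * t)
= exp(-3.8900 * 1.3400)
= exp(-5.2126) = 0.0054

0.0054


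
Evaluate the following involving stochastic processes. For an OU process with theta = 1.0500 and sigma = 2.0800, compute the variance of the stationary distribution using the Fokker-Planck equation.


Stationary variance = sigma^2 / (2*theta)
= 2.0800^2 / (2*1.0500)
= 4.3264 / 2.1000
= 2.0602

2.0602


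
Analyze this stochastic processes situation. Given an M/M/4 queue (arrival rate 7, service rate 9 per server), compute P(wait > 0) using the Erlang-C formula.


a = lambda/mu = 0.7778
rho = a/c = 0.1944
Erlang-C formula applied:
C(c,a) = 0.0087

0.0087


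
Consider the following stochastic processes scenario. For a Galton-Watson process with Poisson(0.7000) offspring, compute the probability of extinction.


Since mu = 0.7000 <= 1, extinction probability = 1.

1.0000


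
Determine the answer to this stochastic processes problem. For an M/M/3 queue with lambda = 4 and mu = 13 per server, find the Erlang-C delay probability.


a = lambda/mu = 0.3077
rho = a/c = 0.1026
Erlang-C formula applied:
C(c,a) = 0.0040

0.0040


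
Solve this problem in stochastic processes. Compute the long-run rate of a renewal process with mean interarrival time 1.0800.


Long-run renewal rate = 1/E(X)
= 1/1.0800
= 0.9259

0.9259


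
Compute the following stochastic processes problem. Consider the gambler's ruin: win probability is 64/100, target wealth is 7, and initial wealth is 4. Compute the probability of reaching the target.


Gambler's ruin formula:
r = q/p = 0.3600/0.6400 = 0.5625
P(win) = (1 - r^i)/(1 - r^N)
= (1 - 0.5625^4)/(1 - 0.5625^7)
= 0.9162

0.9162


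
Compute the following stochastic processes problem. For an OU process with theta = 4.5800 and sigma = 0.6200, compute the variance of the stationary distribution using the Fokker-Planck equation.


Stationary variance = sigma^2 / (2*theta)
= 0.6200^2 / (2*4.5800)
= 0.3844 / 9.1600
= 0.0420

0.0420


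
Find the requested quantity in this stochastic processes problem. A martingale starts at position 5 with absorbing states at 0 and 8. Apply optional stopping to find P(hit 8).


By optional stopping theorem: E(M at tau) = M(0) = 5
P(hit 8)*8 + P(hit 0)*0 = 5
P(hit 8) = (5 - 0)/(8 - 0) = 5/8 = 0.6250

0.6250


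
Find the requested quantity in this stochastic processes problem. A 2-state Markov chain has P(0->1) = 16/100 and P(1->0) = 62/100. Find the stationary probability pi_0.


Stationary distribution: pi_0 = p10/(p01+p10), pi_1 = p01/(p01+p10)
p01 = 0.1600, p10 = 0.6200
pi_0 = 0.7949

0.7949


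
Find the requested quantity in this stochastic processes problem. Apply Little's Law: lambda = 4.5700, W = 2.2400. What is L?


Little's Law: L = lambda * W
= 4.5700 * 2.2400
= 10.2368

10.2368


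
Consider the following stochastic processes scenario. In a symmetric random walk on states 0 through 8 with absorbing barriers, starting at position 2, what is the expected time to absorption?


For symmetric RW on 0,...,N with absorbing barriers, E(i) = i*(N-i)
E(2) = 2 * 6 = 12

12


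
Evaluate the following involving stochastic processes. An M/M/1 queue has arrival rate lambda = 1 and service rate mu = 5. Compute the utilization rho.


rho = lambda/mu
= 1/5
= 0.2000

0.2000


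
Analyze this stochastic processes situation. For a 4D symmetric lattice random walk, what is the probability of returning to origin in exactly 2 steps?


P(return in 2 steps) = P(reverse first step) = 1/(2d)
= 1/8
= 0.1250

0.1250


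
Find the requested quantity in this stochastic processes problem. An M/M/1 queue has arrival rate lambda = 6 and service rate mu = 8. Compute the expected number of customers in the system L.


rho = 6/8 = 0.7500
L = rho/(1-rho)
= 0.7500/0.2500
= 3.0000

3.0000


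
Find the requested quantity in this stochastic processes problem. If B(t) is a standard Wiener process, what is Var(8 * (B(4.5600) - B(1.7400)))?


Var(alpha*(B(t)-B(s))) = alpha^2 * (t-s)
= 8^2 * (4.5600 - 1.7400)
= 64 * 2.8200
= 180.4800

180.4800


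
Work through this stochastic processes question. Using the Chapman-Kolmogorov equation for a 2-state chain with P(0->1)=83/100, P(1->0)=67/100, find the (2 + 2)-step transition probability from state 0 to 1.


P^4 = P^2 * P^2
Computing via matrix multiplication of the transition matrix.
Entry (0,1) of P^4 = 0.5188

0.5188


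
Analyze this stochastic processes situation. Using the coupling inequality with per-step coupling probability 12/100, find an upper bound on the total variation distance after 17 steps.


TV distance bound <= (1-delta)^n
= (1 - 0.1200)^17
= 0.8800^17
= 0.1138

0.1138


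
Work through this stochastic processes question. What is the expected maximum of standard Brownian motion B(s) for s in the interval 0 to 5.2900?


E(max B(s)) = sqrt(2t/pi)
= sqrt(2*5.2900/pi)
= sqrt(3.3677)
= 1.8351

1.8351


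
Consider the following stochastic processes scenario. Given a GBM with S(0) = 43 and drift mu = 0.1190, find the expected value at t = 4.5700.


E[S(t)] = S(0) * exp(mu * t)
= 43 * exp(0.1190 * 4.5700)
= 43 * 1.7226
= 74.0714

74.0714


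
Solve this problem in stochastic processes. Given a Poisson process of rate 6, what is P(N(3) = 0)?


P(N(t)=k) = (lambda*t)^k * exp(-lambda*t) / k!
lambda*t = 18
= 18^0 * exp(-18) / 0!
= 1 * 1.5230e-08 / 1
= 1.5230e-08

1.5230e-08


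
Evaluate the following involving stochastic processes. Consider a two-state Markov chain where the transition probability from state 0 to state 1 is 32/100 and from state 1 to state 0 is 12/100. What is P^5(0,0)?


Computing P^5 by matrix multiplication.
P = [[0.6800, 0.3200], [0.1200, 0.8800]]
After raising P to the power 5:
P^5(0,0) = 0.3128

0.3128


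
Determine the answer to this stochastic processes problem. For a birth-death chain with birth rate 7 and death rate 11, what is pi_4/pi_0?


For birth-death process, pi_n/pi_0 = (lambda/mu)^n
= (7/11)^4
= 0.1640

0.1640


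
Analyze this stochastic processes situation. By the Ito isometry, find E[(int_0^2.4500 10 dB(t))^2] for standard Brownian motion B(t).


By Ito isometry: E[(int f dB)^2] = int f^2 dt
= 10^2 * 2.4500
= 100 * 2.4500 = 245.0000

245.0000


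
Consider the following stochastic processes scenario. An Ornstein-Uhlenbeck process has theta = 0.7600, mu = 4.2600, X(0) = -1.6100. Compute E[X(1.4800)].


E[X(t)] = mu + (X(0) - mu)*exp(-theta*t)
= 4.2600 + (-1.6100 - 4.2600)*exp(-0.7600*1.4800)
= 4.2600 + -5.8700 * 0.3247
= 2.3539

2.3539


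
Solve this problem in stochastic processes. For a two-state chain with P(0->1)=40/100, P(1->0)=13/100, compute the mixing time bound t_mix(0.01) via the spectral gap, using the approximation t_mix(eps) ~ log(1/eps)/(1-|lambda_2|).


lambda_2 = |1 - p01 - p10| = |1 - 0.4000 - 0.1300| = 0.4700
t_mix ~ log(1/eps)/(1 - |lambda_2|)
= log(100)/(1 - 0.4700) = 4.6052/0.5300
= 8.6890

8.6890


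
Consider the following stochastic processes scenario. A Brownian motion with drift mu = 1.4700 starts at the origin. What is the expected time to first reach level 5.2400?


Expected first passage time = a/mu
= 5.2400/1.4700
= 3.5646

3.5646


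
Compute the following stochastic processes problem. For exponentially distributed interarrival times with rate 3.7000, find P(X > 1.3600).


P(X > t) = exp(-lambda * t)
= exp(-3.7000 * 1.3600)
= exp(-5.0320) = 0.0065

0.0065


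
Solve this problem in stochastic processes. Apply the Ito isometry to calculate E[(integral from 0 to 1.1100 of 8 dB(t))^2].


By Ito isometry: E[(int f dB)^2] = int f^2 dt
= 8^2 * 1.1100
= 64 * 1.1100 = 71.0400

71.0400


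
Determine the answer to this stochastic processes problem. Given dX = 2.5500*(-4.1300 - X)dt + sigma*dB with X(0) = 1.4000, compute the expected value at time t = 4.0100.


E[X(t)] = mu + (X(0) - mu)*exp(-theta*t)
= -4.1300 + (1.4000 - -4.1300)*exp(-2.5500*4.0100)
= -4.1300 + 5.5300 * 3.6234e-05
= -4.1298

-4.1298


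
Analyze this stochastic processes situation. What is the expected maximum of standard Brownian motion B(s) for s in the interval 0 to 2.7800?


E(max B(s)) = sqrt(2t/pi)
= sqrt(2*2.7800/pi)
= sqrt(1.7698)
= 1.3303

1.3303


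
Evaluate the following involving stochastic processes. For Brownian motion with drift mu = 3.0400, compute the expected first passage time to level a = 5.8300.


Expected first passage time = a/mu
= 5.8300/3.0400
= 1.9178

1.9178


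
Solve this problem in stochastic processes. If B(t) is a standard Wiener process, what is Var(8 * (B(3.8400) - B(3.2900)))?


Var(alpha*(B(t)-B(s))) = alpha^2 * (t-s)
= 8^2 * (3.8400 - 3.2900)
= 64 * 0.5500
= 35.2000

35.2000


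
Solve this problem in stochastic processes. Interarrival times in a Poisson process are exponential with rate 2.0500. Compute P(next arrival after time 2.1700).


P(X > t) = exp(-lambda * t)
= exp(-2.0500 * 2.1700)
= exp(-4.4485) = 0.0117

0.0117


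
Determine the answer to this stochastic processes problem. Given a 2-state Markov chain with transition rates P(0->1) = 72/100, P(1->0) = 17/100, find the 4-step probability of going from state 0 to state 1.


Computing P^4 by matrix multiplication.
P = [[0.2800, 0.7200], [0.1700, 0.8300]]
After raising P to the power 4:
P^4(0,1) = 0.8089

0.8089


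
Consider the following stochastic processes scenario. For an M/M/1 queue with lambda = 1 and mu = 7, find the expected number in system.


rho = 1/7 = 0.1429
L = rho/(1-rho)
= 0.1429/0.8571
= 0.1667

0.1667


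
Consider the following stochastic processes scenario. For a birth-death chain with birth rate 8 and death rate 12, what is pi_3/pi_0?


For birth-death process, pi_n/pi_0 = (lambda/mu)^n
= (8/12)^3
= 0.2963

0.2963


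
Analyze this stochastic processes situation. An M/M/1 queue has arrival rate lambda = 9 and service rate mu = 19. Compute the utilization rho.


rho = lambda/mu
= 9/19
= 0.4737

0.4737


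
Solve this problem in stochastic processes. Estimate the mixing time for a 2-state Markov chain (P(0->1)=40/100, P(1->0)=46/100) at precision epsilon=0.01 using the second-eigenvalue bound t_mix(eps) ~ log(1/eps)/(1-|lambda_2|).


lambda_2 = |1 - p01 - p10| = |1 - 0.4000 - 0.4600| = 0.1400
t_mix ~ log(1/eps)/(1 - |lambda_2|)
= log(100)/(1 - 0.1400) = 4.6052/0.8600
= 5.3548

5.3548


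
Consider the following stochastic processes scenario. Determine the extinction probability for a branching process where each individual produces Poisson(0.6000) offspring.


Since mu = 0.6000 <= 1, extinction probability = 1.

1.0000


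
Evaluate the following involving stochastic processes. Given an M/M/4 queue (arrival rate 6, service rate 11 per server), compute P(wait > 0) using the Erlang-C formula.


a = lambda/mu = 0.5455
rho = a/c = 0.1364
Erlang-C formula applied:
C(c,a) = 0.0025

0.0025


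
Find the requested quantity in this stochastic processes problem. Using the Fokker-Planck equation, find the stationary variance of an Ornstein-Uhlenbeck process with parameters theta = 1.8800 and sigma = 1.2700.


Stationary variance = sigma^2 / (2*theta)
= 1.2700^2 / (2*1.8800)
= 1.6129 / 3.7600
= 0.4290

0.4290


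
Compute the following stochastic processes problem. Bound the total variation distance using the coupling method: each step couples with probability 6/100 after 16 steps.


TV distance bound <= (1-delta)^n
= (1 - 0.0600)^16
= 0.9400^16
= 0.3716

0.3716


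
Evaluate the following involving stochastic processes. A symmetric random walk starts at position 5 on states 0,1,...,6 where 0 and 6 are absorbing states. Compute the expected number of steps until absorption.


For symmetric RW on 0,...,N with absorbing barriers, E(i) = i*(N-i)
E(5) = 5 * 1 = 5

5


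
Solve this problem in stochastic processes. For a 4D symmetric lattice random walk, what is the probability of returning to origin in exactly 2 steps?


P(return in 2 steps) = P(reverse first step) = 1/(2d)
= 1/8
= 0.1250

0.1250


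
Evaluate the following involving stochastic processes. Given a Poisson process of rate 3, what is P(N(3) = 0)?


P(N(t)=k) = (lambda*t)^k * exp(-lambda*t) / k!
lambda*t = 9
= 9^0 * exp(-9) / 0!
= 1 * 1.2341e-04 / 1
= 1.2341e-04

1.2341e-04


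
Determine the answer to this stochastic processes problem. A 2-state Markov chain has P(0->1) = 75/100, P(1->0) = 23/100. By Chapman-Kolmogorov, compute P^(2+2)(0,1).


P^4 = P^2 * P^2
Computing via matrix multiplication of the transition matrix.
Entry (0,1) of P^4 = 0.7653

0.7653


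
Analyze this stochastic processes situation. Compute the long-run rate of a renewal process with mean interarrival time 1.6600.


Long-run renewal rate = 1/E(X)
= 1/1.6600
= 0.6024

0.6024


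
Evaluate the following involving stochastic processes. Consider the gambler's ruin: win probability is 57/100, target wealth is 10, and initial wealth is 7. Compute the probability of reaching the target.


Gambler's ruin formula:
r = q/p = 0.4300/0.5700 = 0.7544
P(win) = (1 - r^i)/(1 - r^N)
= (1 - 0.7544^7)/(1 - 0.7544^10)
= 0.9156

0.9156


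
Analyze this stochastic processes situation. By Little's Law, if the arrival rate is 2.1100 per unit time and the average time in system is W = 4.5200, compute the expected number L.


Little's Law: L = lambda * W
= 2.1100 * 4.5200
= 9.5372

9.5372


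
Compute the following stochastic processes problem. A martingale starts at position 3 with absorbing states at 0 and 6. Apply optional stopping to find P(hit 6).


By optional stopping theorem: E(M at tau) = M(0) = 3
P(hit 6)*6 + P(hit 0)*0 = 3
P(hit 6) = (3 - 0)/(6 - 0) = 1/2 = 0.5000

0.5000


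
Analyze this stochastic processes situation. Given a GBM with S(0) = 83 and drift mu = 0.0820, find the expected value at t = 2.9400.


E[S(t)] = S(0) * exp(mu * t)
= 83 * exp(0.0820 * 2.9400)
= 83 * 1.2726
= 105.6277

105.6277


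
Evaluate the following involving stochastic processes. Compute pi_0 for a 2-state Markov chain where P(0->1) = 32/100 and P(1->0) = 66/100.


Stationary distribution: pi_0 = p10/(p01+p10), pi_1 = p01/(p01+p10)
p01 = 0.3200, p10 = 0.6600
pi_0 = 0.6735

0.6735


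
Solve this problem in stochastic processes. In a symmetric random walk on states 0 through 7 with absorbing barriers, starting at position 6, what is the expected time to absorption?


For symmetric RW on 0,...,N with absorbing barriers, E(i) = i*(N-i)
E(6) = 6 * 1 = 6

6


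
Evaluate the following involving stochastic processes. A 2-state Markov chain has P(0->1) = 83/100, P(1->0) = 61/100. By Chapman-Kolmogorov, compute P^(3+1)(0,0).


P^4 = P^3 * P^1
Computing via matrix multiplication of the transition matrix.
Entry (0,0) of P^4 = 0.4452

0.4452


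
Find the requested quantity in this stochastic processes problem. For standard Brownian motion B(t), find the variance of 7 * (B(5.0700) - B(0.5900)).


Var(alpha*(B(t)-B(s))) = alpha^2 * (t-s)
= 7^2 * (5.0700 - 0.5900)
= 49 * 4.4800
= 219.5200

219.5200


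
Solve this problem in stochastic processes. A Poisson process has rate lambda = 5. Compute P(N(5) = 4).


P(N(t)=k) = (lambda*t)^k * exp(-lambda*t) / k!
lambda*t = 25
= 25^4 * exp(-25) / 4!
= 390625 * 1.3888e-11 / 24
= 2.2604e-07

2.2604e-07


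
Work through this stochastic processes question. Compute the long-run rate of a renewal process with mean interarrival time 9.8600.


Long-run renewal rate = 1/E(X)
= 1/9.8600
= 0.1014

0.1014


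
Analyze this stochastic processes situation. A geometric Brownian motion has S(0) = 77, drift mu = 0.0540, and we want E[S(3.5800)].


E[S(t)] = S(0) * exp(mu * t)
= 77 * exp(0.0540 * 3.5800)
= 77 * 1.2133
= 93.4219

93.4219


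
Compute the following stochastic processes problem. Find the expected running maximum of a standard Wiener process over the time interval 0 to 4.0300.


E(max B(s)) = sqrt(2t/pi)
= sqrt(2*4.0300/pi)
= sqrt(2.5656)
= 1.6017

1.6017
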